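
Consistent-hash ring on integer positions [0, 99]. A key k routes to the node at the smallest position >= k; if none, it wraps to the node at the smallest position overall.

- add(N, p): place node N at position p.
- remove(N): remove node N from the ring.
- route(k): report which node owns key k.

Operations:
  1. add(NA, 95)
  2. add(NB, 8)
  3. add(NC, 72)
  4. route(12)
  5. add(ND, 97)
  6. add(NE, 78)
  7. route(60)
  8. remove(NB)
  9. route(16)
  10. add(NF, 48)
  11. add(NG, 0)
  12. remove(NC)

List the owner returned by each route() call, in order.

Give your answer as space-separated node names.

Answer: NC NC NC

Derivation:
Op 1: add NA@95 -> ring=[95:NA]
Op 2: add NB@8 -> ring=[8:NB,95:NA]
Op 3: add NC@72 -> ring=[8:NB,72:NC,95:NA]
Op 4: route key 12: smallest pos >= 12 is 72 -> NC
Op 5: add ND@97 -> ring=[8:NB,72:NC,95:NA,97:ND]
Op 6: add NE@78 -> ring=[8:NB,72:NC,78:NE,95:NA,97:ND]
Op 7: route key 60: smallest pos >= 60 is 72 -> NC
Op 8: remove NB -> ring=[72:NC,78:NE,95:NA,97:ND]
Op 9: route key 16: smallest pos >= 16 is 72 -> NC
Op 10: add NF@48 -> ring=[48:NF,72:NC,78:NE,95:NA,97:ND]
Op 11: add NG@0 -> ring=[0:NG,48:NF,72:NC,78:NE,95:NA,97:ND]
Op 12: remove NC -> ring=[0:NG,48:NF,78:NE,95:NA,97:ND]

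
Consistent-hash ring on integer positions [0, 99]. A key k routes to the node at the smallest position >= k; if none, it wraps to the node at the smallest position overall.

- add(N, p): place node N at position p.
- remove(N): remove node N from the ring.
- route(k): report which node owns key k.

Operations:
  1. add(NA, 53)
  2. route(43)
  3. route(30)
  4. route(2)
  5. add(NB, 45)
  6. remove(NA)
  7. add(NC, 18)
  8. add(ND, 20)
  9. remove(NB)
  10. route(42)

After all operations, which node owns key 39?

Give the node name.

Op 1: add NA@53 -> ring=[53:NA]
Op 2: route key 43: smallest pos >= 43 is 53 -> NA
Op 3: route key 30: smallest pos >= 30 is 53 -> NA
Op 4: route key 2: smallest pos >= 2 is 53 -> NA
Op 5: add NB@45 -> ring=[45:NB,53:NA]
Op 6: remove NA -> ring=[45:NB]
Op 7: add NC@18 -> ring=[18:NC,45:NB]
Op 8: add ND@20 -> ring=[18:NC,20:ND,45:NB]
Op 9: remove NB -> ring=[18:NC,20:ND]
Op 10: route key 42: none >= 42, wrap to smallest pos 18 -> NC
Final route key 39: none >= 39, wrap to smallest pos 18 -> NC

Answer: NC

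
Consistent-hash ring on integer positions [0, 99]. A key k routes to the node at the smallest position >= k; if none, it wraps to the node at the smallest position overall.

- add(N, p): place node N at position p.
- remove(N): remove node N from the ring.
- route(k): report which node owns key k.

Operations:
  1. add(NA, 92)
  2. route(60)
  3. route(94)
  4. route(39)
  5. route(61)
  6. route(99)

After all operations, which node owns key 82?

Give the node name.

Op 1: add NA@92 -> ring=[92:NA]
Op 2: route key 60: smallest pos >= 60 is 92 -> NA
Op 3: route key 94: none >= 94, wrap to smallest pos 92 -> NA
Op 4: route key 39: smallest pos >= 39 is 92 -> NA
Op 5: route key 61: smallest pos >= 61 is 92 -> NA
Op 6: route key 99: none >= 99, wrap to smallest pos 92 -> NA
Final route key 82: smallest pos >= 82 is 92 -> NA

Answer: NA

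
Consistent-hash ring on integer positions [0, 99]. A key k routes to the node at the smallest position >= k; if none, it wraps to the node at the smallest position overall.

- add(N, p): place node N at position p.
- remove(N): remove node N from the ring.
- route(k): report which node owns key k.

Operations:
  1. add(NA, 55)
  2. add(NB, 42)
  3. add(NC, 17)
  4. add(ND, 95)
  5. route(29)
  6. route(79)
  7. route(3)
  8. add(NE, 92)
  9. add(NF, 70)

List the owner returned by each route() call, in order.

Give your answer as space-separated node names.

Op 1: add NA@55 -> ring=[55:NA]
Op 2: add NB@42 -> ring=[42:NB,55:NA]
Op 3: add NC@17 -> ring=[17:NC,42:NB,55:NA]
Op 4: add ND@95 -> ring=[17:NC,42:NB,55:NA,95:ND]
Op 5: route key 29: smallest pos >= 29 is 42 -> NB
Op 6: route key 79: smallest pos >= 79 is 95 -> ND
Op 7: route key 3: smallest pos >= 3 is 17 -> NC
Op 8: add NE@92 -> ring=[17:NC,42:NB,55:NA,92:NE,95:ND]
Op 9: add NF@70 -> ring=[17:NC,42:NB,55:NA,70:NF,92:NE,95:ND]

Answer: NB ND NC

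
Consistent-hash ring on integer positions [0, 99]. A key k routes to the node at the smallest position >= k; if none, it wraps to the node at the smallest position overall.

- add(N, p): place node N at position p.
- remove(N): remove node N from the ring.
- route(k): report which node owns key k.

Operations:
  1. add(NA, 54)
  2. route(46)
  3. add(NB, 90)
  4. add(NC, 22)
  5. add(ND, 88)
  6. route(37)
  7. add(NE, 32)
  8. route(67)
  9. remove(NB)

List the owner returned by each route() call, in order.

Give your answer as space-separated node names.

Op 1: add NA@54 -> ring=[54:NA]
Op 2: route key 46: smallest pos >= 46 is 54 -> NA
Op 3: add NB@90 -> ring=[54:NA,90:NB]
Op 4: add NC@22 -> ring=[22:NC,54:NA,90:NB]
Op 5: add ND@88 -> ring=[22:NC,54:NA,88:ND,90:NB]
Op 6: route key 37: smallest pos >= 37 is 54 -> NA
Op 7: add NE@32 -> ring=[22:NC,32:NE,54:NA,88:ND,90:NB]
Op 8: route key 67: smallest pos >= 67 is 88 -> ND
Op 9: remove NB -> ring=[22:NC,32:NE,54:NA,88:ND]

Answer: NA NA ND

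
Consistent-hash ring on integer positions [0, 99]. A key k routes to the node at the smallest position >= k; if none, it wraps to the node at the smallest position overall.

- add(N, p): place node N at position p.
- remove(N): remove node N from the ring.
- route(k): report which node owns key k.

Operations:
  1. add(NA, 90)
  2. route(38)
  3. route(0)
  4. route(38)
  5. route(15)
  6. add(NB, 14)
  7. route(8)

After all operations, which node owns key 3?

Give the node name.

Op 1: add NA@90 -> ring=[90:NA]
Op 2: route key 38: smallest pos >= 38 is 90 -> NA
Op 3: route key 0: smallest pos >= 0 is 90 -> NA
Op 4: route key 38: smallest pos >= 38 is 90 -> NA
Op 5: route key 15: smallest pos >= 15 is 90 -> NA
Op 6: add NB@14 -> ring=[14:NB,90:NA]
Op 7: route key 8: smallest pos >= 8 is 14 -> NB
Final route key 3: smallest pos >= 3 is 14 -> NB

Answer: NB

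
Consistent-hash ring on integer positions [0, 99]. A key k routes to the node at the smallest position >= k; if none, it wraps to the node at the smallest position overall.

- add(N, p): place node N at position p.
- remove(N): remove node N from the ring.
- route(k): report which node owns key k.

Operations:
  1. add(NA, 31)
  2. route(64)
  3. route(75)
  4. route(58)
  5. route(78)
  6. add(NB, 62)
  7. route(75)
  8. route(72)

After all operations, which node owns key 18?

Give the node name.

Answer: NA

Derivation:
Op 1: add NA@31 -> ring=[31:NA]
Op 2: route key 64: none >= 64, wrap to smallest pos 31 -> NA
Op 3: route key 75: none >= 75, wrap to smallest pos 31 -> NA
Op 4: route key 58: none >= 58, wrap to smallest pos 31 -> NA
Op 5: route key 78: none >= 78, wrap to smallest pos 31 -> NA
Op 6: add NB@62 -> ring=[31:NA,62:NB]
Op 7: route key 75: none >= 75, wrap to smallest pos 31 -> NA
Op 8: route key 72: none >= 72, wrap to smallest pos 31 -> NA
Final route key 18: smallest pos >= 18 is 31 -> NA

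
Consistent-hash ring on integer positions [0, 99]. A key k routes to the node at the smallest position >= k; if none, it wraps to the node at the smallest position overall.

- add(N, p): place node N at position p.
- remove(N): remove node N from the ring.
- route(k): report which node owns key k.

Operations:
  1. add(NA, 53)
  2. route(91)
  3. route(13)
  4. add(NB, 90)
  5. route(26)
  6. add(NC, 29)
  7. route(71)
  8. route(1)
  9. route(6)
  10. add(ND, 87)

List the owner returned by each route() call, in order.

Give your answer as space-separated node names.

Op 1: add NA@53 -> ring=[53:NA]
Op 2: route key 91: none >= 91, wrap to smallest pos 53 -> NA
Op 3: route key 13: smallest pos >= 13 is 53 -> NA
Op 4: add NB@90 -> ring=[53:NA,90:NB]
Op 5: route key 26: smallest pos >= 26 is 53 -> NA
Op 6: add NC@29 -> ring=[29:NC,53:NA,90:NB]
Op 7: route key 71: smallest pos >= 71 is 90 -> NB
Op 8: route key 1: smallest pos >= 1 is 29 -> NC
Op 9: route key 6: smallest pos >= 6 is 29 -> NC
Op 10: add ND@87 -> ring=[29:NC,53:NA,87:ND,90:NB]

Answer: NA NA NA NB NC NC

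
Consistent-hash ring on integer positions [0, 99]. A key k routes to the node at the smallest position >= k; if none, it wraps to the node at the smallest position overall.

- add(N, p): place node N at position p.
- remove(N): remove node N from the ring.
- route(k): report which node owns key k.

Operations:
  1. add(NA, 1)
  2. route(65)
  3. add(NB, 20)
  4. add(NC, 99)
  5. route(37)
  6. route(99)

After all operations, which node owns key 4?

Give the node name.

Answer: NB

Derivation:
Op 1: add NA@1 -> ring=[1:NA]
Op 2: route key 65: none >= 65, wrap to smallest pos 1 -> NA
Op 3: add NB@20 -> ring=[1:NA,20:NB]
Op 4: add NC@99 -> ring=[1:NA,20:NB,99:NC]
Op 5: route key 37: smallest pos >= 37 is 99 -> NC
Op 6: route key 99: smallest pos >= 99 is 99 -> NC
Final route key 4: smallest pos >= 4 is 20 -> NB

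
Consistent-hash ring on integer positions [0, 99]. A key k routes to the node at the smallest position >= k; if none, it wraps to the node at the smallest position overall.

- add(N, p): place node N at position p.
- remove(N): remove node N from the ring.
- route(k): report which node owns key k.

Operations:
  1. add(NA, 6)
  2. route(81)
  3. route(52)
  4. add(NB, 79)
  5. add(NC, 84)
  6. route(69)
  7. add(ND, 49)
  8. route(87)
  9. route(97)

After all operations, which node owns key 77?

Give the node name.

Op 1: add NA@6 -> ring=[6:NA]
Op 2: route key 81: none >= 81, wrap to smallest pos 6 -> NA
Op 3: route key 52: none >= 52, wrap to smallest pos 6 -> NA
Op 4: add NB@79 -> ring=[6:NA,79:NB]
Op 5: add NC@84 -> ring=[6:NA,79:NB,84:NC]
Op 6: route key 69: smallest pos >= 69 is 79 -> NB
Op 7: add ND@49 -> ring=[6:NA,49:ND,79:NB,84:NC]
Op 8: route key 87: none >= 87, wrap to smallest pos 6 -> NA
Op 9: route key 97: none >= 97, wrap to smallest pos 6 -> NA
Final route key 77: smallest pos >= 77 is 79 -> NB

Answer: NB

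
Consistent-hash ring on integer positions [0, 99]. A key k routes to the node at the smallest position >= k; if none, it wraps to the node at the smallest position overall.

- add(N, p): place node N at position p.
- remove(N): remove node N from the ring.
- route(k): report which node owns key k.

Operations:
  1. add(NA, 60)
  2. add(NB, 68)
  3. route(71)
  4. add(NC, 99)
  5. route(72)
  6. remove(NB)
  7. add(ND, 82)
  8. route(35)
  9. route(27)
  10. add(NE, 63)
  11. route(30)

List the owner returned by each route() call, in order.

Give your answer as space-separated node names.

Answer: NA NC NA NA NA

Derivation:
Op 1: add NA@60 -> ring=[60:NA]
Op 2: add NB@68 -> ring=[60:NA,68:NB]
Op 3: route key 71: none >= 71, wrap to smallest pos 60 -> NA
Op 4: add NC@99 -> ring=[60:NA,68:NB,99:NC]
Op 5: route key 72: smallest pos >= 72 is 99 -> NC
Op 6: remove NB -> ring=[60:NA,99:NC]
Op 7: add ND@82 -> ring=[60:NA,82:ND,99:NC]
Op 8: route key 35: smallest pos >= 35 is 60 -> NA
Op 9: route key 27: smallest pos >= 27 is 60 -> NA
Op 10: add NE@63 -> ring=[60:NA,63:NE,82:ND,99:NC]
Op 11: route key 30: smallest pos >= 30 is 60 -> NA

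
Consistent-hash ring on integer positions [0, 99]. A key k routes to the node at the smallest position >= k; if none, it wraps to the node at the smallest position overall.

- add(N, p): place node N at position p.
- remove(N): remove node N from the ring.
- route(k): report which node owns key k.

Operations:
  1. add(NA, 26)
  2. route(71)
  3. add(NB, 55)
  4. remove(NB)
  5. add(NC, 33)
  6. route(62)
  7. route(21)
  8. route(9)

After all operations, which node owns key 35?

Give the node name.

Op 1: add NA@26 -> ring=[26:NA]
Op 2: route key 71: none >= 71, wrap to smallest pos 26 -> NA
Op 3: add NB@55 -> ring=[26:NA,55:NB]
Op 4: remove NB -> ring=[26:NA]
Op 5: add NC@33 -> ring=[26:NA,33:NC]
Op 6: route key 62: none >= 62, wrap to smallest pos 26 -> NA
Op 7: route key 21: smallest pos >= 21 is 26 -> NA
Op 8: route key 9: smallest pos >= 9 is 26 -> NA
Final route key 35: none >= 35, wrap to smallest pos 26 -> NA

Answer: NA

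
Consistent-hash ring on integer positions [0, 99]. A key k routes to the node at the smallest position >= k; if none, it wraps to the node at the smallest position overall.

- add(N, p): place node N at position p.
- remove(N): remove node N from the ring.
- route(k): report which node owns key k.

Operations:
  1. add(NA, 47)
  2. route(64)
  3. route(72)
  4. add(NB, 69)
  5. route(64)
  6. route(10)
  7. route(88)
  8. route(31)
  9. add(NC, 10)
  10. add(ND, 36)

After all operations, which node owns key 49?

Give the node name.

Answer: NB

Derivation:
Op 1: add NA@47 -> ring=[47:NA]
Op 2: route key 64: none >= 64, wrap to smallest pos 47 -> NA
Op 3: route key 72: none >= 72, wrap to smallest pos 47 -> NA
Op 4: add NB@69 -> ring=[47:NA,69:NB]
Op 5: route key 64: smallest pos >= 64 is 69 -> NB
Op 6: route key 10: smallest pos >= 10 is 47 -> NA
Op 7: route key 88: none >= 88, wrap to smallest pos 47 -> NA
Op 8: route key 31: smallest pos >= 31 is 47 -> NA
Op 9: add NC@10 -> ring=[10:NC,47:NA,69:NB]
Op 10: add ND@36 -> ring=[10:NC,36:ND,47:NA,69:NB]
Final route key 49: smallest pos >= 49 is 69 -> NB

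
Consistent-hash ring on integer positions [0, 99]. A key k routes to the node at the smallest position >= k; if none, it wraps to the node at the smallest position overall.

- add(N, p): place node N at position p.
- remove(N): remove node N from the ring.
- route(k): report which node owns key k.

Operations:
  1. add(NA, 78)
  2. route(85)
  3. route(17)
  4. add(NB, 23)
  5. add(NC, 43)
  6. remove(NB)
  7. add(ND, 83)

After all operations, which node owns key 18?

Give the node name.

Op 1: add NA@78 -> ring=[78:NA]
Op 2: route key 85: none >= 85, wrap to smallest pos 78 -> NA
Op 3: route key 17: smallest pos >= 17 is 78 -> NA
Op 4: add NB@23 -> ring=[23:NB,78:NA]
Op 5: add NC@43 -> ring=[23:NB,43:NC,78:NA]
Op 6: remove NB -> ring=[43:NC,78:NA]
Op 7: add ND@83 -> ring=[43:NC,78:NA,83:ND]
Final route key 18: smallest pos >= 18 is 43 -> NC

Answer: NC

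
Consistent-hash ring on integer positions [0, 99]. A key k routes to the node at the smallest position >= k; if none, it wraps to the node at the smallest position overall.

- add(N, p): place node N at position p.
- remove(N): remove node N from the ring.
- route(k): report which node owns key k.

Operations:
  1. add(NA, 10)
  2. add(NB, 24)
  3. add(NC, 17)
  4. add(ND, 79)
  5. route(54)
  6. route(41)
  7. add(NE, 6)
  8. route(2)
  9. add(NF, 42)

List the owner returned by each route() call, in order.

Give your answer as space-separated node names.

Answer: ND ND NE

Derivation:
Op 1: add NA@10 -> ring=[10:NA]
Op 2: add NB@24 -> ring=[10:NA,24:NB]
Op 3: add NC@17 -> ring=[10:NA,17:NC,24:NB]
Op 4: add ND@79 -> ring=[10:NA,17:NC,24:NB,79:ND]
Op 5: route key 54: smallest pos >= 54 is 79 -> ND
Op 6: route key 41: smallest pos >= 41 is 79 -> ND
Op 7: add NE@6 -> ring=[6:NE,10:NA,17:NC,24:NB,79:ND]
Op 8: route key 2: smallest pos >= 2 is 6 -> NE
Op 9: add NF@42 -> ring=[6:NE,10:NA,17:NC,24:NB,42:NF,79:ND]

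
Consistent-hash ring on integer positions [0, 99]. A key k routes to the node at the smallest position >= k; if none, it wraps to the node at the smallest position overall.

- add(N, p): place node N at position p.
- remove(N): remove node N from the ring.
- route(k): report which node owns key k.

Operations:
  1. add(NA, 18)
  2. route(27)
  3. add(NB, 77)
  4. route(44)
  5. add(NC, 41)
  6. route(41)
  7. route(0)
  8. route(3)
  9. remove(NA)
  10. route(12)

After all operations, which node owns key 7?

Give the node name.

Answer: NC

Derivation:
Op 1: add NA@18 -> ring=[18:NA]
Op 2: route key 27: none >= 27, wrap to smallest pos 18 -> NA
Op 3: add NB@77 -> ring=[18:NA,77:NB]
Op 4: route key 44: smallest pos >= 44 is 77 -> NB
Op 5: add NC@41 -> ring=[18:NA,41:NC,77:NB]
Op 6: route key 41: smallest pos >= 41 is 41 -> NC
Op 7: route key 0: smallest pos >= 0 is 18 -> NA
Op 8: route key 3: smallest pos >= 3 is 18 -> NA
Op 9: remove NA -> ring=[41:NC,77:NB]
Op 10: route key 12: smallest pos >= 12 is 41 -> NC
Final route key 7: smallest pos >= 7 is 41 -> NC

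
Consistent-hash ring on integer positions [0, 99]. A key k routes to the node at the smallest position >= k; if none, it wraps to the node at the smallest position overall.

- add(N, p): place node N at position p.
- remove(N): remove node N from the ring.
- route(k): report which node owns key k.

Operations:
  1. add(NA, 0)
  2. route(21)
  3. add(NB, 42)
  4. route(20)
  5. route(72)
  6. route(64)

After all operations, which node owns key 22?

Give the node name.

Op 1: add NA@0 -> ring=[0:NA]
Op 2: route key 21: none >= 21, wrap to smallest pos 0 -> NA
Op 3: add NB@42 -> ring=[0:NA,42:NB]
Op 4: route key 20: smallest pos >= 20 is 42 -> NB
Op 5: route key 72: none >= 72, wrap to smallest pos 0 -> NA
Op 6: route key 64: none >= 64, wrap to smallest pos 0 -> NA
Final route key 22: smallest pos >= 22 is 42 -> NB

Answer: NB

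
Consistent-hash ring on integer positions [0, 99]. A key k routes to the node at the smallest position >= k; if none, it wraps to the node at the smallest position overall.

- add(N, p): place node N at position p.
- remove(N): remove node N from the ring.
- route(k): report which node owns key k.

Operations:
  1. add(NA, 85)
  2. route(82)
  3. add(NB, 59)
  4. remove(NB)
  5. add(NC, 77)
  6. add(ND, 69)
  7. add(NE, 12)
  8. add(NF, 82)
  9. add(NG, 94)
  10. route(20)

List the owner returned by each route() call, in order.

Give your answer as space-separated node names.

Op 1: add NA@85 -> ring=[85:NA]
Op 2: route key 82: smallest pos >= 82 is 85 -> NA
Op 3: add NB@59 -> ring=[59:NB,85:NA]
Op 4: remove NB -> ring=[85:NA]
Op 5: add NC@77 -> ring=[77:NC,85:NA]
Op 6: add ND@69 -> ring=[69:ND,77:NC,85:NA]
Op 7: add NE@12 -> ring=[12:NE,69:ND,77:NC,85:NA]
Op 8: add NF@82 -> ring=[12:NE,69:ND,77:NC,82:NF,85:NA]
Op 9: add NG@94 -> ring=[12:NE,69:ND,77:NC,82:NF,85:NA,94:NG]
Op 10: route key 20: smallest pos >= 20 is 69 -> ND

Answer: NA ND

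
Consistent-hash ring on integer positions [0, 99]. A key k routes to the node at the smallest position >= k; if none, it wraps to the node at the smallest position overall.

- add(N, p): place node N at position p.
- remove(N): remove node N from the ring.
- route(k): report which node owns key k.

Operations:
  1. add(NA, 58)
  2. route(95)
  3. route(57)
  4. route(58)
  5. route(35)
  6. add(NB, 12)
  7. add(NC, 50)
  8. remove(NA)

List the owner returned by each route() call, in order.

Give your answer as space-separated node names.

Answer: NA NA NA NA

Derivation:
Op 1: add NA@58 -> ring=[58:NA]
Op 2: route key 95: none >= 95, wrap to smallest pos 58 -> NA
Op 3: route key 57: smallest pos >= 57 is 58 -> NA
Op 4: route key 58: smallest pos >= 58 is 58 -> NA
Op 5: route key 35: smallest pos >= 35 is 58 -> NA
Op 6: add NB@12 -> ring=[12:NB,58:NA]
Op 7: add NC@50 -> ring=[12:NB,50:NC,58:NA]
Op 8: remove NA -> ring=[12:NB,50:NC]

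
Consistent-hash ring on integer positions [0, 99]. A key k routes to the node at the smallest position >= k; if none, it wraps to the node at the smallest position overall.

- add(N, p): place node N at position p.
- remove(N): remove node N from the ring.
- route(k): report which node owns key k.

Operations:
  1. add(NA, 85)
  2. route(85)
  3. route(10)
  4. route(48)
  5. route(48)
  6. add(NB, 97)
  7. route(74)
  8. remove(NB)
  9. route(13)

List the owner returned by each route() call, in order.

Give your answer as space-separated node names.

Answer: NA NA NA NA NA NA

Derivation:
Op 1: add NA@85 -> ring=[85:NA]
Op 2: route key 85: smallest pos >= 85 is 85 -> NA
Op 3: route key 10: smallest pos >= 10 is 85 -> NA
Op 4: route key 48: smallest pos >= 48 is 85 -> NA
Op 5: route key 48: smallest pos >= 48 is 85 -> NA
Op 6: add NB@97 -> ring=[85:NA,97:NB]
Op 7: route key 74: smallest pos >= 74 is 85 -> NA
Op 8: remove NB -> ring=[85:NA]
Op 9: route key 13: smallest pos >= 13 is 85 -> NA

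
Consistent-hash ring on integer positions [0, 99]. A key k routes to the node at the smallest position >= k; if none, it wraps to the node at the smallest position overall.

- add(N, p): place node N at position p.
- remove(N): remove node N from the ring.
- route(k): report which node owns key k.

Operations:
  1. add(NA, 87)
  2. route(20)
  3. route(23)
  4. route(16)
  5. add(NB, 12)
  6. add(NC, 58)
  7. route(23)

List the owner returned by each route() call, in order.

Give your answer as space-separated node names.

Answer: NA NA NA NC

Derivation:
Op 1: add NA@87 -> ring=[87:NA]
Op 2: route key 20: smallest pos >= 20 is 87 -> NA
Op 3: route key 23: smallest pos >= 23 is 87 -> NA
Op 4: route key 16: smallest pos >= 16 is 87 -> NA
Op 5: add NB@12 -> ring=[12:NB,87:NA]
Op 6: add NC@58 -> ring=[12:NB,58:NC,87:NA]
Op 7: route key 23: smallest pos >= 23 is 58 -> NC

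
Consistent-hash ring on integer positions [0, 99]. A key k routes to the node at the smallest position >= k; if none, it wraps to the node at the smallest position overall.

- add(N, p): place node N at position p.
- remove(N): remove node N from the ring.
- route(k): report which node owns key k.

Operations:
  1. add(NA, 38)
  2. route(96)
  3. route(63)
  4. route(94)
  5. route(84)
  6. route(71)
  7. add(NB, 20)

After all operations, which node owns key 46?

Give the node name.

Answer: NB

Derivation:
Op 1: add NA@38 -> ring=[38:NA]
Op 2: route key 96: none >= 96, wrap to smallest pos 38 -> NA
Op 3: route key 63: none >= 63, wrap to smallest pos 38 -> NA
Op 4: route key 94: none >= 94, wrap to smallest pos 38 -> NA
Op 5: route key 84: none >= 84, wrap to smallest pos 38 -> NA
Op 6: route key 71: none >= 71, wrap to smallest pos 38 -> NA
Op 7: add NB@20 -> ring=[20:NB,38:NA]
Final route key 46: none >= 46, wrap to smallest pos 20 -> NB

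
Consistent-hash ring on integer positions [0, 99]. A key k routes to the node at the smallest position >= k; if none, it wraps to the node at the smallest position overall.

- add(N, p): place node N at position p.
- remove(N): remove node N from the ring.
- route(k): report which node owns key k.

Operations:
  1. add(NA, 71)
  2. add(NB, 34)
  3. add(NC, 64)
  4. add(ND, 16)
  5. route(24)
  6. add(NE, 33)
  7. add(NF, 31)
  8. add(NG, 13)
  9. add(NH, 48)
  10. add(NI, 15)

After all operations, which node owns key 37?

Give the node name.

Op 1: add NA@71 -> ring=[71:NA]
Op 2: add NB@34 -> ring=[34:NB,71:NA]
Op 3: add NC@64 -> ring=[34:NB,64:NC,71:NA]
Op 4: add ND@16 -> ring=[16:ND,34:NB,64:NC,71:NA]
Op 5: route key 24: smallest pos >= 24 is 34 -> NB
Op 6: add NE@33 -> ring=[16:ND,33:NE,34:NB,64:NC,71:NA]
Op 7: add NF@31 -> ring=[16:ND,31:NF,33:NE,34:NB,64:NC,71:NA]
Op 8: add NG@13 -> ring=[13:NG,16:ND,31:NF,33:NE,34:NB,64:NC,71:NA]
Op 9: add NH@48 -> ring=[13:NG,16:ND,31:NF,33:NE,34:NB,48:NH,64:NC,71:NA]
Op 10: add NI@15 -> ring=[13:NG,15:NI,16:ND,31:NF,33:NE,34:NB,48:NH,64:NC,71:NA]
Final route key 37: smallest pos >= 37 is 48 -> NH

Answer: NH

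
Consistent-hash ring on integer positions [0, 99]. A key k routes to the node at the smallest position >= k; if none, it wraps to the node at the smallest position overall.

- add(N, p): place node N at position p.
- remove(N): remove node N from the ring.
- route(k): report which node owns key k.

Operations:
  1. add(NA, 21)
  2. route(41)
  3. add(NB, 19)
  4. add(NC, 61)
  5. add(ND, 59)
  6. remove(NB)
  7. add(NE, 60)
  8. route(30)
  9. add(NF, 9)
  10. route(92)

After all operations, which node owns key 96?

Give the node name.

Op 1: add NA@21 -> ring=[21:NA]
Op 2: route key 41: none >= 41, wrap to smallest pos 21 -> NA
Op 3: add NB@19 -> ring=[19:NB,21:NA]
Op 4: add NC@61 -> ring=[19:NB,21:NA,61:NC]
Op 5: add ND@59 -> ring=[19:NB,21:NA,59:ND,61:NC]
Op 6: remove NB -> ring=[21:NA,59:ND,61:NC]
Op 7: add NE@60 -> ring=[21:NA,59:ND,60:NE,61:NC]
Op 8: route key 30: smallest pos >= 30 is 59 -> ND
Op 9: add NF@9 -> ring=[9:NF,21:NA,59:ND,60:NE,61:NC]
Op 10: route key 92: none >= 92, wrap to smallest pos 9 -> NF
Final route key 96: none >= 96, wrap to smallest pos 9 -> NF

Answer: NF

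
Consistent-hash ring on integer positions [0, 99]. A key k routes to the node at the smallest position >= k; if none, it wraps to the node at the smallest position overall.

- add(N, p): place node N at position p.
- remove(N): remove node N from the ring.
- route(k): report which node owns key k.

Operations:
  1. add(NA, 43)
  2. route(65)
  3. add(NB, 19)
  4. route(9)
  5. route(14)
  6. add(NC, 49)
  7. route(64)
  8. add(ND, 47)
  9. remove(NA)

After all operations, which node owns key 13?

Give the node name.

Op 1: add NA@43 -> ring=[43:NA]
Op 2: route key 65: none >= 65, wrap to smallest pos 43 -> NA
Op 3: add NB@19 -> ring=[19:NB,43:NA]
Op 4: route key 9: smallest pos >= 9 is 19 -> NB
Op 5: route key 14: smallest pos >= 14 is 19 -> NB
Op 6: add NC@49 -> ring=[19:NB,43:NA,49:NC]
Op 7: route key 64: none >= 64, wrap to smallest pos 19 -> NB
Op 8: add ND@47 -> ring=[19:NB,43:NA,47:ND,49:NC]
Op 9: remove NA -> ring=[19:NB,47:ND,49:NC]
Final route key 13: smallest pos >= 13 is 19 -> NB

Answer: NB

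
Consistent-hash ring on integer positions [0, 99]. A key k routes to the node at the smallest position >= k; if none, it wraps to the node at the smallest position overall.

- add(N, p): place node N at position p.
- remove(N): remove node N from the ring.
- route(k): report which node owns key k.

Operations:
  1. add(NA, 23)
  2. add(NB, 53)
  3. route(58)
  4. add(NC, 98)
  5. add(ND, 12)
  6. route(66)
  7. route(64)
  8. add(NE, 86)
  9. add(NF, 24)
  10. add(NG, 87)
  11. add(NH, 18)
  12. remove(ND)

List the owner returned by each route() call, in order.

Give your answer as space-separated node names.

Answer: NA NC NC

Derivation:
Op 1: add NA@23 -> ring=[23:NA]
Op 2: add NB@53 -> ring=[23:NA,53:NB]
Op 3: route key 58: none >= 58, wrap to smallest pos 23 -> NA
Op 4: add NC@98 -> ring=[23:NA,53:NB,98:NC]
Op 5: add ND@12 -> ring=[12:ND,23:NA,53:NB,98:NC]
Op 6: route key 66: smallest pos >= 66 is 98 -> NC
Op 7: route key 64: smallest pos >= 64 is 98 -> NC
Op 8: add NE@86 -> ring=[12:ND,23:NA,53:NB,86:NE,98:NC]
Op 9: add NF@24 -> ring=[12:ND,23:NA,24:NF,53:NB,86:NE,98:NC]
Op 10: add NG@87 -> ring=[12:ND,23:NA,24:NF,53:NB,86:NE,87:NG,98:NC]
Op 11: add NH@18 -> ring=[12:ND,18:NH,23:NA,24:NF,53:NB,86:NE,87:NG,98:NC]
Op 12: remove ND -> ring=[18:NH,23:NA,24:NF,53:NB,86:NE,87:NG,98:NC]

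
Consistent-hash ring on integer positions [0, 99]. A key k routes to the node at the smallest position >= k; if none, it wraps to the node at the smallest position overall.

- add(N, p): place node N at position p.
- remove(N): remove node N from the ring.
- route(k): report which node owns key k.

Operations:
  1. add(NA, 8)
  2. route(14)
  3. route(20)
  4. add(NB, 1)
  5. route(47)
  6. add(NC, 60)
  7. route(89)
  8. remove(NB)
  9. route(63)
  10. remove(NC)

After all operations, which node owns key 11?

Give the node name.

Op 1: add NA@8 -> ring=[8:NA]
Op 2: route key 14: none >= 14, wrap to smallest pos 8 -> NA
Op 3: route key 20: none >= 20, wrap to smallest pos 8 -> NA
Op 4: add NB@1 -> ring=[1:NB,8:NA]
Op 5: route key 47: none >= 47, wrap to smallest pos 1 -> NB
Op 6: add NC@60 -> ring=[1:NB,8:NA,60:NC]
Op 7: route key 89: none >= 89, wrap to smallest pos 1 -> NB
Op 8: remove NB -> ring=[8:NA,60:NC]
Op 9: route key 63: none >= 63, wrap to smallest pos 8 -> NA
Op 10: remove NC -> ring=[8:NA]
Final route key 11: none >= 11, wrap to smallest pos 8 -> NA

Answer: NA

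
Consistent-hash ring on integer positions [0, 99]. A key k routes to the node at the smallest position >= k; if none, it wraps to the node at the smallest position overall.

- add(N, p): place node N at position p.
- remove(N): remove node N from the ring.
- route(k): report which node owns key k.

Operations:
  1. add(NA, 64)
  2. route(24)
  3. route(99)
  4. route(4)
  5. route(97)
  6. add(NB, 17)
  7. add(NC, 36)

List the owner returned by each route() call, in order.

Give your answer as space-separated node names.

Answer: NA NA NA NA

Derivation:
Op 1: add NA@64 -> ring=[64:NA]
Op 2: route key 24: smallest pos >= 24 is 64 -> NA
Op 3: route key 99: none >= 99, wrap to smallest pos 64 -> NA
Op 4: route key 4: smallest pos >= 4 is 64 -> NA
Op 5: route key 97: none >= 97, wrap to smallest pos 64 -> NA
Op 6: add NB@17 -> ring=[17:NB,64:NA]
Op 7: add NC@36 -> ring=[17:NB,36:NC,64:NA]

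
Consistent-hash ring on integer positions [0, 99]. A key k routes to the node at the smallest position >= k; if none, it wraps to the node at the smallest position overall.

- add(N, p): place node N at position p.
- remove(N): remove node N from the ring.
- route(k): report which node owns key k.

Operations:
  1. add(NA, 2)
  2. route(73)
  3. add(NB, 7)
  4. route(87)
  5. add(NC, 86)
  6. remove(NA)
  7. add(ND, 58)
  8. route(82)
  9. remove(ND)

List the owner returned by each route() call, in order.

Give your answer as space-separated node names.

Answer: NA NA NC

Derivation:
Op 1: add NA@2 -> ring=[2:NA]
Op 2: route key 73: none >= 73, wrap to smallest pos 2 -> NA
Op 3: add NB@7 -> ring=[2:NA,7:NB]
Op 4: route key 87: none >= 87, wrap to smallest pos 2 -> NA
Op 5: add NC@86 -> ring=[2:NA,7:NB,86:NC]
Op 6: remove NA -> ring=[7:NB,86:NC]
Op 7: add ND@58 -> ring=[7:NB,58:ND,86:NC]
Op 8: route key 82: smallest pos >= 82 is 86 -> NC
Op 9: remove ND -> ring=[7:NB,86:NC]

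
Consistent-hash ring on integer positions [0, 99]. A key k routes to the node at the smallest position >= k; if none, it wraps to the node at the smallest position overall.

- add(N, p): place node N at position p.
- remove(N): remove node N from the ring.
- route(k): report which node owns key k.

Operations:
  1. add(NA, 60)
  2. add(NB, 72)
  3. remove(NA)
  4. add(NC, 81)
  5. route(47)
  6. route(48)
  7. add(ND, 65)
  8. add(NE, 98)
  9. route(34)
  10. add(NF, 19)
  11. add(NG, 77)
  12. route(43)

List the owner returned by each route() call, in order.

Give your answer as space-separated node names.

Op 1: add NA@60 -> ring=[60:NA]
Op 2: add NB@72 -> ring=[60:NA,72:NB]
Op 3: remove NA -> ring=[72:NB]
Op 4: add NC@81 -> ring=[72:NB,81:NC]
Op 5: route key 47: smallest pos >= 47 is 72 -> NB
Op 6: route key 48: smallest pos >= 48 is 72 -> NB
Op 7: add ND@65 -> ring=[65:ND,72:NB,81:NC]
Op 8: add NE@98 -> ring=[65:ND,72:NB,81:NC,98:NE]
Op 9: route key 34: smallest pos >= 34 is 65 -> ND
Op 10: add NF@19 -> ring=[19:NF,65:ND,72:NB,81:NC,98:NE]
Op 11: add NG@77 -> ring=[19:NF,65:ND,72:NB,77:NG,81:NC,98:NE]
Op 12: route key 43: smallest pos >= 43 is 65 -> ND

Answer: NB NB ND ND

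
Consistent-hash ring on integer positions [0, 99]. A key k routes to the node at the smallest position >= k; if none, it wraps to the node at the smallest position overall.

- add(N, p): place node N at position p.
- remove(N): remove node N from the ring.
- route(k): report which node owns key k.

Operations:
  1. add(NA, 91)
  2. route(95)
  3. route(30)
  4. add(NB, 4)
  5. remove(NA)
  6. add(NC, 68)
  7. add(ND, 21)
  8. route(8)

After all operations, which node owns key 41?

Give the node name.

Op 1: add NA@91 -> ring=[91:NA]
Op 2: route key 95: none >= 95, wrap to smallest pos 91 -> NA
Op 3: route key 30: smallest pos >= 30 is 91 -> NA
Op 4: add NB@4 -> ring=[4:NB,91:NA]
Op 5: remove NA -> ring=[4:NB]
Op 6: add NC@68 -> ring=[4:NB,68:NC]
Op 7: add ND@21 -> ring=[4:NB,21:ND,68:NC]
Op 8: route key 8: smallest pos >= 8 is 21 -> ND
Final route key 41: smallest pos >= 41 is 68 -> NC

Answer: NC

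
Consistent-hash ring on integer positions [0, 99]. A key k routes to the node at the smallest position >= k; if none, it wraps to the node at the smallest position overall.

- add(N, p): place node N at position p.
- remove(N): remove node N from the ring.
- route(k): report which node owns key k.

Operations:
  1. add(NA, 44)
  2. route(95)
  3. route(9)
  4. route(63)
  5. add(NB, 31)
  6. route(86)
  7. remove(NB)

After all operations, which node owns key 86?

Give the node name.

Answer: NA

Derivation:
Op 1: add NA@44 -> ring=[44:NA]
Op 2: route key 95: none >= 95, wrap to smallest pos 44 -> NA
Op 3: route key 9: smallest pos >= 9 is 44 -> NA
Op 4: route key 63: none >= 63, wrap to smallest pos 44 -> NA
Op 5: add NB@31 -> ring=[31:NB,44:NA]
Op 6: route key 86: none >= 86, wrap to smallest pos 31 -> NB
Op 7: remove NB -> ring=[44:NA]
Final route key 86: none >= 86, wrap to smallest pos 44 -> NA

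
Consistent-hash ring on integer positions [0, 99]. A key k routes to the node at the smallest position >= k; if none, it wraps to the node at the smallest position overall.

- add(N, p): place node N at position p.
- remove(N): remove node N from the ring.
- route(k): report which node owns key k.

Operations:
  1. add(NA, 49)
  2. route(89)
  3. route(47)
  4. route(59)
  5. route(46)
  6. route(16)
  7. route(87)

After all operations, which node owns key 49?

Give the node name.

Op 1: add NA@49 -> ring=[49:NA]
Op 2: route key 89: none >= 89, wrap to smallest pos 49 -> NA
Op 3: route key 47: smallest pos >= 47 is 49 -> NA
Op 4: route key 59: none >= 59, wrap to smallest pos 49 -> NA
Op 5: route key 46: smallest pos >= 46 is 49 -> NA
Op 6: route key 16: smallest pos >= 16 is 49 -> NA
Op 7: route key 87: none >= 87, wrap to smallest pos 49 -> NA
Final route key 49: smallest pos >= 49 is 49 -> NA

Answer: NA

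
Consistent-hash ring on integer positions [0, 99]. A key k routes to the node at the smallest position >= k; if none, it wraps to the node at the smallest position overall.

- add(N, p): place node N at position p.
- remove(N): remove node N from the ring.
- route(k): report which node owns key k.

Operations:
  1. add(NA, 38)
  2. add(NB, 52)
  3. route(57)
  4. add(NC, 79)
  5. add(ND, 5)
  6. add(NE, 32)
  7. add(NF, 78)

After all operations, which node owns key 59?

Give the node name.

Op 1: add NA@38 -> ring=[38:NA]
Op 2: add NB@52 -> ring=[38:NA,52:NB]
Op 3: route key 57: none >= 57, wrap to smallest pos 38 -> NA
Op 4: add NC@79 -> ring=[38:NA,52:NB,79:NC]
Op 5: add ND@5 -> ring=[5:ND,38:NA,52:NB,79:NC]
Op 6: add NE@32 -> ring=[5:ND,32:NE,38:NA,52:NB,79:NC]
Op 7: add NF@78 -> ring=[5:ND,32:NE,38:NA,52:NB,78:NF,79:NC]
Final route key 59: smallest pos >= 59 is 78 -> NF

Answer: NF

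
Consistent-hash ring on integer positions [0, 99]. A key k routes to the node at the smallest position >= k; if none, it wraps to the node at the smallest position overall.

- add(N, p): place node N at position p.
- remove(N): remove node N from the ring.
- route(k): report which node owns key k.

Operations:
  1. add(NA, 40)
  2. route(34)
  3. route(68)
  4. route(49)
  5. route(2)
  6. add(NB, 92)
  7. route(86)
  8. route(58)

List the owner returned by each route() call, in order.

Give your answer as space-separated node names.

Op 1: add NA@40 -> ring=[40:NA]
Op 2: route key 34: smallest pos >= 34 is 40 -> NA
Op 3: route key 68: none >= 68, wrap to smallest pos 40 -> NA
Op 4: route key 49: none >= 49, wrap to smallest pos 40 -> NA
Op 5: route key 2: smallest pos >= 2 is 40 -> NA
Op 6: add NB@92 -> ring=[40:NA,92:NB]
Op 7: route key 86: smallest pos >= 86 is 92 -> NB
Op 8: route key 58: smallest pos >= 58 is 92 -> NB

Answer: NA NA NA NA NB NB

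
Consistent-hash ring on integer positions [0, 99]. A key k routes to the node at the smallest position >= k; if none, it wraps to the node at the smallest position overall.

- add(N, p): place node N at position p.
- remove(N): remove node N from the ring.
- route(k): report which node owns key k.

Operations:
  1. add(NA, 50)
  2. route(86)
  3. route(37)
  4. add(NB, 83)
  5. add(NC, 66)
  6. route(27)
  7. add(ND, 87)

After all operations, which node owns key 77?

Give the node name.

Answer: NB

Derivation:
Op 1: add NA@50 -> ring=[50:NA]
Op 2: route key 86: none >= 86, wrap to smallest pos 50 -> NA
Op 3: route key 37: smallest pos >= 37 is 50 -> NA
Op 4: add NB@83 -> ring=[50:NA,83:NB]
Op 5: add NC@66 -> ring=[50:NA,66:NC,83:NB]
Op 6: route key 27: smallest pos >= 27 is 50 -> NA
Op 7: add ND@87 -> ring=[50:NA,66:NC,83:NB,87:ND]
Final route key 77: smallest pos >= 77 is 83 -> NB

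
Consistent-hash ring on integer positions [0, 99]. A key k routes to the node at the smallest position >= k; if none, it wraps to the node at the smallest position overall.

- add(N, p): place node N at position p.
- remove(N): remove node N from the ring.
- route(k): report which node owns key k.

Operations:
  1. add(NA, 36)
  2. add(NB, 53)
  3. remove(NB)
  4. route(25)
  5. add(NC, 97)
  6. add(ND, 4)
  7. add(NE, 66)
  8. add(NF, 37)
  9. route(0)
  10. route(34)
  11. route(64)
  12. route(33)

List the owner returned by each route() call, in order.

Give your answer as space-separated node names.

Op 1: add NA@36 -> ring=[36:NA]
Op 2: add NB@53 -> ring=[36:NA,53:NB]
Op 3: remove NB -> ring=[36:NA]
Op 4: route key 25: smallest pos >= 25 is 36 -> NA
Op 5: add NC@97 -> ring=[36:NA,97:NC]
Op 6: add ND@4 -> ring=[4:ND,36:NA,97:NC]
Op 7: add NE@66 -> ring=[4:ND,36:NA,66:NE,97:NC]
Op 8: add NF@37 -> ring=[4:ND,36:NA,37:NF,66:NE,97:NC]
Op 9: route key 0: smallest pos >= 0 is 4 -> ND
Op 10: route key 34: smallest pos >= 34 is 36 -> NA
Op 11: route key 64: smallest pos >= 64 is 66 -> NE
Op 12: route key 33: smallest pos >= 33 is 36 -> NA

Answer: NA ND NA NE NA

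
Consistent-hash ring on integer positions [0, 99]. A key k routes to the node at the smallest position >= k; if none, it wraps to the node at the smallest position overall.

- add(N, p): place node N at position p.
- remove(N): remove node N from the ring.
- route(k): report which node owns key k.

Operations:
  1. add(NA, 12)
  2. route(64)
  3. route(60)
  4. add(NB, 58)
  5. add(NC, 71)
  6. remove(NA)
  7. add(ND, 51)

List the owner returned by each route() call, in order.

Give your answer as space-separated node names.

Op 1: add NA@12 -> ring=[12:NA]
Op 2: route key 64: none >= 64, wrap to smallest pos 12 -> NA
Op 3: route key 60: none >= 60, wrap to smallest pos 12 -> NA
Op 4: add NB@58 -> ring=[12:NA,58:NB]
Op 5: add NC@71 -> ring=[12:NA,58:NB,71:NC]
Op 6: remove NA -> ring=[58:NB,71:NC]
Op 7: add ND@51 -> ring=[51:ND,58:NB,71:NC]

Answer: NA NA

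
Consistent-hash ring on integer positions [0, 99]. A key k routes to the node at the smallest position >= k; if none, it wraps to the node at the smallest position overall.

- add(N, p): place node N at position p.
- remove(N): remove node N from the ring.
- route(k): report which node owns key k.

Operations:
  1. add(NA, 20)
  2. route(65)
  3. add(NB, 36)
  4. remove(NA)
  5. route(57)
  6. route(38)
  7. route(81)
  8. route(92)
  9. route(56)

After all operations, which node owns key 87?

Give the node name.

Op 1: add NA@20 -> ring=[20:NA]
Op 2: route key 65: none >= 65, wrap to smallest pos 20 -> NA
Op 3: add NB@36 -> ring=[20:NA,36:NB]
Op 4: remove NA -> ring=[36:NB]
Op 5: route key 57: none >= 57, wrap to smallest pos 36 -> NB
Op 6: route key 38: none >= 38, wrap to smallest pos 36 -> NB
Op 7: route key 81: none >= 81, wrap to smallest pos 36 -> NB
Op 8: route key 92: none >= 92, wrap to smallest pos 36 -> NB
Op 9: route key 56: none >= 56, wrap to smallest pos 36 -> NB
Final route key 87: none >= 87, wrap to smallest pos 36 -> NB

Answer: NB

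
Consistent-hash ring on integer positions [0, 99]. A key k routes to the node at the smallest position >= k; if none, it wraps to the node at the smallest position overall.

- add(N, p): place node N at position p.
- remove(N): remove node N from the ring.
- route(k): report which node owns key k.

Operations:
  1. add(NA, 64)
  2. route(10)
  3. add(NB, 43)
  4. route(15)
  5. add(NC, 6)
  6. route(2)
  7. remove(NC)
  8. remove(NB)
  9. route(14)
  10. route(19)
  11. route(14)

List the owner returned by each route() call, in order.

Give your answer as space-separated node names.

Answer: NA NB NC NA NA NA

Derivation:
Op 1: add NA@64 -> ring=[64:NA]
Op 2: route key 10: smallest pos >= 10 is 64 -> NA
Op 3: add NB@43 -> ring=[43:NB,64:NA]
Op 4: route key 15: smallest pos >= 15 is 43 -> NB
Op 5: add NC@6 -> ring=[6:NC,43:NB,64:NA]
Op 6: route key 2: smallest pos >= 2 is 6 -> NC
Op 7: remove NC -> ring=[43:NB,64:NA]
Op 8: remove NB -> ring=[64:NA]
Op 9: route key 14: smallest pos >= 14 is 64 -> NA
Op 10: route key 19: smallest pos >= 19 is 64 -> NA
Op 11: route key 14: smallest pos >= 14 is 64 -> NA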